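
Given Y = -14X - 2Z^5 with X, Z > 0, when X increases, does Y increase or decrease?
Y decreases

Taking the partial derivative:
∂Y/∂X = -14

∂Y/∂X = -14 < 0 (assuming positive values)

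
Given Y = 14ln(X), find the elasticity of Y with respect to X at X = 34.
Elasticity = 1/ln(34) ≈ 0.2836

Elasticity = (dY/dX) · (X/Y)

dY/dX = 14/X
At X = 34: dY/dX = 7/17, Y = 14·ln(34)

Elasticity = (7/17) · (34 / (14·ln(34))) = 1/ln(34) ≈ 0.2836

Interpretation: for a small percentage change in X, the percentage change in Y is approximately 0.28 times as large.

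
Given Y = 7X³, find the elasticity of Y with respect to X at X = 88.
Elasticity = 3

Elasticity = (dY/dX) · (X/Y)

dY/dX = 21·X²
At X = 88: dY/dX = 162624, Y = 4770304

Elasticity = 162624 · (88 / 4770304) = 3

Interpretation: for a small percentage change in X, the percentage change in Y is approximately 3.00 times as large.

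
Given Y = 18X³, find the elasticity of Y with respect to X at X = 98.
Elasticity = 3

Elasticity = (dY/dX) · (X/Y)

dY/dX = 54·X²
At X = 98: dY/dX = 518616, Y = 16941456

Elasticity = 518616 · (98 / 16941456) = 3

Interpretation: for a small percentage change in X, the percentage change in Y is approximately 3.00 times as large.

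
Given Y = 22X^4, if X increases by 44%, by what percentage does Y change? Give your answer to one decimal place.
330.0%

For Y = 22X^4:
If X → X(1 + 0.44)
Then Y → Y · (1 + 0.44)^4
     ≈ Y · 4.2998

Percentage change = ((1 + 0.44)^4 − 1) × 100% ≈ 330.0%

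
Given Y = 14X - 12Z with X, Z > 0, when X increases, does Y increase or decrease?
Y increases

Taking the partial derivative:
∂Y/∂X = 14

∂Y/∂X = 14 > 0 (assuming positive values)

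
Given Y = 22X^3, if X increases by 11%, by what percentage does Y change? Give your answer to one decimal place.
36.8%

For Y = 22X^3:
If X → X(1 + 0.11)
Then Y → Y · (1 + 0.11)^3
     ≈ Y · 1.3676

Percentage change = ((1 + 0.11)^3 − 1) × 100% ≈ 36.8%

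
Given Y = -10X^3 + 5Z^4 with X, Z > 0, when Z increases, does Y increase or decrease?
Y increases

Taking the partial derivative:
∂Y/∂Z = 20Z^3

∂Y/∂Z = 20Z^3 > 0 (assuming positive values)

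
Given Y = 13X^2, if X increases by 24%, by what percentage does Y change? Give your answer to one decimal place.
53.8%

For Y = 13X^2:
If X → X(1 + 0.24)
Then Y → Y · (1 + 0.24)^2
     = Y · 1.5376

Percentage change = ((1 + 0.24)^2 − 1) × 100% ≈ 53.8%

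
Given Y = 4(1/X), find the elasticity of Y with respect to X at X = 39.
Elasticity = -1

Elasticity = (dY/dX) · (X/Y)

dY/dX = -4/X²
At X = 39: dY/dX = -4/1521, Y = 4/39

Elasticity = (-4/1521) · (39 / (4/39)) = -1

Interpretation: for a small percentage change in X, the percentage change in Y is approximately -1.00 times as large.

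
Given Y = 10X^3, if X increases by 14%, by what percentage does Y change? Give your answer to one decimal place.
48.2%

For Y = 10X^3:
If X → X(1 + 0.14)
Then Y → Y · (1 + 0.14)^3
     ≈ Y · 1.4815

Percentage change = ((1 + 0.14)^3 − 1) × 100% ≈ 48.2%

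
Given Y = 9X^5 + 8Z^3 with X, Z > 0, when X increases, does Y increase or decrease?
Y increases

Taking the partial derivative:
∂Y/∂X = 45X^4

∂Y/∂X = 45X^4 > 0 (assuming positive values)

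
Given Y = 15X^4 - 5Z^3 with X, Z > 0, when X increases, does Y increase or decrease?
Y increases

Taking the partial derivative:
∂Y/∂X = 60X^3

∂Y/∂X = 60X^3 > 0 (assuming positive values)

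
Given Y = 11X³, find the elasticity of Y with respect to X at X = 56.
Elasticity = 3

Elasticity = (dY/dX) · (X/Y)

dY/dX = 33·X²
At X = 56: dY/dX = 103488, Y = 1931776

Elasticity = 103488 · (56 / 1931776) = 3

Interpretation: for a small percentage change in X, the percentage change in Y is approximately 3.00 times as large.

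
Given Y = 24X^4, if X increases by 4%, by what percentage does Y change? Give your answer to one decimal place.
17.0%

For Y = 24X^4:
If X → X(1 + 0.04)
Then Y → Y · (1 + 0.04)^4
     ≈ Y · 1.1699

Percentage change = ((1 + 0.04)^4 − 1) × 100% ≈ 17.0%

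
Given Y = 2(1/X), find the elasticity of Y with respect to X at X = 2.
Elasticity = -1

Elasticity = (dY/dX) · (X/Y)

dY/dX = -2/X²
At X = 2: dY/dX = -1/2, Y = 1

Elasticity = (-1/2) · (2 / 1) = -1

Interpretation: for a small percentage change in X, the percentage change in Y is approximately -1.00 times as large.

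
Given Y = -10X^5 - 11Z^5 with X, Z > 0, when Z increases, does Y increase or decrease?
Y decreases

Taking the partial derivative:
∂Y/∂Z = -55Z^4

∂Y/∂Z = -55Z^4 < 0 (assuming positive values)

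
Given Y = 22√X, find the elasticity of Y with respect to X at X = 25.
Elasticity = 1/2

Elasticity = (dY/dX) · (X/Y)

dY/dX = 11/√X
At X = 25: dY/dX = 11/5, Y = 110

Elasticity = (11/5) · (25 / 110) = 1/2

Interpretation: for a small percentage change in X, the percentage change in Y is approximately 0.50 times as large.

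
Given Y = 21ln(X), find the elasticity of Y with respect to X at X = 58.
Elasticity = 1/ln(58) ≈ 0.2463

Elasticity = (dY/dX) · (X/Y)

dY/dX = 21/X
At X = 58: dY/dX = 21/58, Y = 21·ln(58)

Elasticity = (21/58) · (58 / (21·ln(58))) = 1/ln(58) ≈ 0.2463

Interpretation: for a small percentage change in X, the percentage change in Y is approximately 0.25 times as large.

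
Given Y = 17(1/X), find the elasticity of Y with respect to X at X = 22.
Elasticity = -1

Elasticity = (dY/dX) · (X/Y)

dY/dX = -17/X²
At X = 22: dY/dX = -17/484, Y = 17/22

Elasticity = (-17/484) · (22 / (17/22)) = -1

Interpretation: for a small percentage change in X, the percentage change in Y is approximately -1.00 times as large.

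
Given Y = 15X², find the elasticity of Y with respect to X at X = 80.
Elasticity = 2

Elasticity = (dY/dX) · (X/Y)

dY/dX = 30·X
At X = 80: dY/dX = 2400, Y = 96000

Elasticity = 2400 · (80 / 96000) = 2

Interpretation: for a small percentage change in X, the percentage change in Y is approximately 2.00 times as large.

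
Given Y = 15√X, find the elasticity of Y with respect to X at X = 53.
Elasticity = 1/2

Elasticity = (dY/dX) · (X/Y)

dY/dX = 15/(2·√X)
At X = 53: dY/dX = 15·√53/106, Y = 15·√53

Elasticity = (15·√53/106) · (53 / (15·√53)) = 1/2

Interpretation: for a small percentage change in X, the percentage change in Y is approximately 0.50 times as large.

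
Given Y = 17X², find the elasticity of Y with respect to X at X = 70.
Elasticity = 2

Elasticity = (dY/dX) · (X/Y)

dY/dX = 34·X
At X = 70: dY/dX = 2380, Y = 83300

Elasticity = 2380 · (70 / 83300) = 2

Interpretation: for a small percentage change in X, the percentage change in Y is approximately 2.00 times as large.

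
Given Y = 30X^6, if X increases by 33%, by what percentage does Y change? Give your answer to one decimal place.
453.5%

For Y = 30X^6:
If X → X(1 + 0.33)
Then Y → Y · (1 + 0.33)^6
     ≈ Y · 5.5349

Percentage change = ((1 + 0.33)^6 − 1) × 100% ≈ 453.5%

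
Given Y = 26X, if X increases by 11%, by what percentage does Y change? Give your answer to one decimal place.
11.0%

For Y = 26X:
If X → X(1 + 0.11)
Then Y → Y · (1 + 0.11)^1
     = Y · 1.1100

Percentage change = ((1 + 0.11)^1 − 1) × 100% = 11.0%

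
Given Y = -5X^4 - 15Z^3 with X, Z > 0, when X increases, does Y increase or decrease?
Y decreases

Taking the partial derivative:
∂Y/∂X = -20X^3

∂Y/∂X = -20X^3 < 0 (assuming positive values)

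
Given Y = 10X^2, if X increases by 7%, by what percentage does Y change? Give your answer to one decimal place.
14.5%

For Y = 10X^2:
If X → X(1 + 0.07)
Then Y → Y · (1 + 0.07)^2
     = Y · 1.1449

Percentage change = ((1 + 0.07)^2 − 1) × 100% ≈ 14.5%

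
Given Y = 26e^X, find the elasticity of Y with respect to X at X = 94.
Elasticity = 94

Elasticity = (dY/dX) · (X/Y)

dY/dX = 26·e^X
At X = 94: dY/dX = 26·e^94, Y = 26·e^94

Elasticity = (26·e^94) · (94 / (26·e^94)) = 94

Interpretation: for a small percentage change in X, the percentage change in Y is approximately 94.00 times as large.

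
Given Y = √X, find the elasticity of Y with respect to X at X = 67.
Elasticity = 1/2

Elasticity = (dY/dX) · (X/Y)

dY/dX = 1/(2·√X)
At X = 67: dY/dX = √67/134, Y = √67

Elasticity = (√67/134) · (67 / (√67)) = 1/2

Interpretation: for a small percentage change in X, the percentage change in Y is approximately 0.50 times as large.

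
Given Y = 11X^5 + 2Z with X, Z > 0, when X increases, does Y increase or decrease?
Y increases

Taking the partial derivative:
∂Y/∂X = 55X^4

∂Y/∂X = 55X^4 > 0 (assuming positive values)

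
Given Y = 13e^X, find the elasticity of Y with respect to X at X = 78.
Elasticity = 78

Elasticity = (dY/dX) · (X/Y)

dY/dX = 13·e^X
At X = 78: dY/dX = 13·e^78, Y = 13·e^78

Elasticity = (13·e^78) · (78 / (13·e^78)) = 78

Interpretation: for a small percentage change in X, the percentage change in Y is approximately 78.00 times as large.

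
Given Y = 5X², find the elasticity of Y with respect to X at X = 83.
Elasticity = 2

Elasticity = (dY/dX) · (X/Y)

dY/dX = 10·X
At X = 83: dY/dX = 830, Y = 34445

Elasticity = 830 · (83 / 34445) = 2

Interpretation: for a small percentage change in X, the percentage change in Y is approximately 2.00 times as large.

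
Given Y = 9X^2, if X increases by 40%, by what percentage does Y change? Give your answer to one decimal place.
96.0%

For Y = 9X^2:
If X → X(1 + 0.4)
Then Y → Y · (1 + 0.4)^2
     = Y · 1.9600

Percentage change = ((1 + 0.4)^2 − 1) × 100% = 96.0%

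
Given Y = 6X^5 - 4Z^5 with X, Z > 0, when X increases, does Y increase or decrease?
Y increases

Taking the partial derivative:
∂Y/∂X = 30X^4

∂Y/∂X = 30X^4 > 0 (assuming positive values)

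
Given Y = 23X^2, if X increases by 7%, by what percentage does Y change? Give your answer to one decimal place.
14.5%

For Y = 23X^2:
If X → X(1 + 0.07)
Then Y → Y · (1 + 0.07)^2
     = Y · 1.1449

Percentage change = ((1 + 0.07)^2 − 1) × 100% ≈ 14.5%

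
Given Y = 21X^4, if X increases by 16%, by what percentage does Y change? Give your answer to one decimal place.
81.1%

For Y = 21X^4:
If X → X(1 + 0.16)
Then Y → Y · (1 + 0.16)^4
     ≈ Y · 1.8106

Percentage change = ((1 + 0.16)^4 − 1) × 100% ≈ 81.1%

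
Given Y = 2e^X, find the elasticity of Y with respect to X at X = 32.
Elasticity = 32

Elasticity = (dY/dX) · (X/Y)

dY/dX = 2·e^X
At X = 32: dY/dX = 2·e^32, Y = 2·e^32

Elasticity = (2·e^32) · (32 / (2·e^32)) = 32

Interpretation: for a small percentage change in X, the percentage change in Y is approximately 32.00 times as large.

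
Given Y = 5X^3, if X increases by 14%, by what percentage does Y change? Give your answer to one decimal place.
48.2%

For Y = 5X^3:
If X → X(1 + 0.14)
Then Y → Y · (1 + 0.14)^3
     ≈ Y · 1.4815

Percentage change = ((1 + 0.14)^3 − 1) × 100% ≈ 48.2%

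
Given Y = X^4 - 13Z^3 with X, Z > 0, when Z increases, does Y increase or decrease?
Y decreases

Taking the partial derivative:
∂Y/∂Z = -39Z^2

∂Y/∂Z = -39Z^2 < 0 (assuming positive values)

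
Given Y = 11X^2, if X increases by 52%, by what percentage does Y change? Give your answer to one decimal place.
131.0%

For Y = 11X^2:
If X → X(1 + 0.52)
Then Y → Y · (1 + 0.52)^2
     = Y · 2.3104

Percentage change = ((1 + 0.52)^2 − 1) × 100% ≈ 131.0%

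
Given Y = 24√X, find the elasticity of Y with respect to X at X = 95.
Elasticity = 1/2

Elasticity = (dY/dX) · (X/Y)

dY/dX = 12/√X
At X = 95: dY/dX = 12·√95/95, Y = 24·√95

Elasticity = (12·√95/95) · (95 / (24·√95)) = 1/2

Interpretation: for a small percentage change in X, the percentage change in Y is approximately 0.50 times as large.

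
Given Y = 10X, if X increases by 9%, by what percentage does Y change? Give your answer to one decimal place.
9.0%

For Y = 10X:
If X → X(1 + 0.09)
Then Y → Y · (1 + 0.09)^1
     = Y · 1.0900

Percentage change = ((1 + 0.09)^1 − 1) × 100% = 9.0%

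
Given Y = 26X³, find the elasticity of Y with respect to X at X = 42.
Elasticity = 3

Elasticity = (dY/dX) · (X/Y)

dY/dX = 78·X²
At X = 42: dY/dX = 137592, Y = 1926288

Elasticity = 137592 · (42 / 1926288) = 3

Interpretation: for a small percentage change in X, the percentage change in Y is approximately 3.00 times as large.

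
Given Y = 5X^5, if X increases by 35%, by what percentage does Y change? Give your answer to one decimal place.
348.4%

For Y = 5X^5:
If X → X(1 + 0.35)
Then Y → Y · (1 + 0.35)^5
     ≈ Y · 4.4840

Percentage change = ((1 + 0.35)^5 − 1) × 100% ≈ 348.4%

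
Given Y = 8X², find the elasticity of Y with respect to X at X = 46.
Elasticity = 2

Elasticity = (dY/dX) · (X/Y)

dY/dX = 16·X
At X = 46: dY/dX = 736, Y = 16928

Elasticity = 736 · (46 / 16928) = 2

Interpretation: for a small percentage change in X, the percentage change in Y is approximately 2.00 times as large.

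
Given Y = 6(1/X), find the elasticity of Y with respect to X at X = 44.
Elasticity = -1

Elasticity = (dY/dX) · (X/Y)

dY/dX = -6/X²
At X = 44: dY/dX = -3/968, Y = 3/22

Elasticity = (-3/968) · (44 / (3/22)) = -1

Interpretation: for a small percentage change in X, the percentage change in Y is approximately -1.00 times as large.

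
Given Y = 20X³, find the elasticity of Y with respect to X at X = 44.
Elasticity = 3

Elasticity = (dY/dX) · (X/Y)

dY/dX = 60·X²
At X = 44: dY/dX = 116160, Y = 1703680

Elasticity = 116160 · (44 / 1703680) = 3

Interpretation: for a small percentage change in X, the percentage change in Y is approximately 3.00 times as large.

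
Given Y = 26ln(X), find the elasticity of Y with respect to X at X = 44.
Elasticity = 1/ln(44) ≈ 0.2643

Elasticity = (dY/dX) · (X/Y)

dY/dX = 26/X
At X = 44: dY/dX = 13/22, Y = 26·ln(44)

Elasticity = (13/22) · (44 / (26·ln(44))) = 1/ln(44) ≈ 0.2643

Interpretation: for a small percentage change in X, the percentage change in Y is approximately 0.26 times as large.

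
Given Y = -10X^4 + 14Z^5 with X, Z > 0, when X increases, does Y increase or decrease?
Y decreases

Taking the partial derivative:
∂Y/∂X = -40X^3

∂Y/∂X = -40X^3 < 0 (assuming positive values)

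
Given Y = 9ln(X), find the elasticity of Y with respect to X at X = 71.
Elasticity = 1/ln(71) ≈ 0.2346

Elasticity = (dY/dX) · (X/Y)

dY/dX = 9/X
At X = 71: dY/dX = 9/71, Y = 9·ln(71)

Elasticity = (9/71) · (71 / (9·ln(71))) = 1/ln(71) ≈ 0.2346

Interpretation: for a small percentage change in X, the percentage change in Y is approximately 0.23 times as large.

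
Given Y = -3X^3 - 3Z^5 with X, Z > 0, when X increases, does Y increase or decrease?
Y decreases

Taking the partial derivative:
∂Y/∂X = -9X^2

∂Y/∂X = -9X^2 < 0 (assuming positive values)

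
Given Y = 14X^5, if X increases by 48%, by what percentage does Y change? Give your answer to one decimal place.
610.1%

For Y = 14X^5:
If X → X(1 + 0.48)
Then Y → Y · (1 + 0.48)^5
     ≈ Y · 7.1008

Percentage change = ((1 + 0.48)^5 − 1) × 100% ≈ 610.1%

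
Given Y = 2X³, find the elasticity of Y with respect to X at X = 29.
Elasticity = 3

Elasticity = (dY/dX) · (X/Y)

dY/dX = 6·X²
At X = 29: dY/dX = 5046, Y = 48778

Elasticity = 5046 · (29 / 48778) = 3

Interpretation: for a small percentage change in X, the percentage change in Y is approximately 3.00 times as large.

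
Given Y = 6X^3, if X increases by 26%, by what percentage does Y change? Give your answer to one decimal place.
100.0%

For Y = 6X^3:
If X → X(1 + 0.26)
Then Y → Y · (1 + 0.26)^3
     ≈ Y · 2.0004

Percentage change = ((1 + 0.26)^3 − 1) × 100% ≈ 100.0%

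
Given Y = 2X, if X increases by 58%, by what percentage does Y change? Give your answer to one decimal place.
58.0%

For Y = 2X:
If X → X(1 + 0.58)
Then Y → Y · (1 + 0.58)^1
     = Y · 1.5800

Percentage change = ((1 + 0.58)^1 − 1) × 100% = 58.0%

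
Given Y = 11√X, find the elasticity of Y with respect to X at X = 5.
Elasticity = 1/2

Elasticity = (dY/dX) · (X/Y)

dY/dX = 11/(2·√X)
At X = 5: dY/dX = 11·√5/10, Y = 11·√5

Elasticity = (11·√5/10) · (5 / (11·√5)) = 1/2

Interpretation: for a small percentage change in X, the percentage change in Y is approximately 0.50 times as large.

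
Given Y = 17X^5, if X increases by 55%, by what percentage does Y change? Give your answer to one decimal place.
794.7%

For Y = 17X^5:
If X → X(1 + 0.55)
Then Y → Y · (1 + 0.55)^5
     ≈ Y · 8.9466

Percentage change = ((1 + 0.55)^5 − 1) × 100% ≈ 794.7%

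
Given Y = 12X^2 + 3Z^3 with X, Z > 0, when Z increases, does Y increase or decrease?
Y increases

Taking the partial derivative:
∂Y/∂Z = 9Z^2

∂Y/∂Z = 9Z^2 > 0 (assuming positive values)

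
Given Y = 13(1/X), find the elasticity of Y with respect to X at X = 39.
Elasticity = -1

Elasticity = (dY/dX) · (X/Y)

dY/dX = -13/X²
At X = 39: dY/dX = -1/117, Y = 1/3

Elasticity = (-1/117) · (39 / (1/3)) = -1

Interpretation: for a small percentage change in X, the percentage change in Y is approximately -1.00 times as large.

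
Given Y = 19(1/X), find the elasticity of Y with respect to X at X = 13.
Elasticity = -1

Elasticity = (dY/dX) · (X/Y)

dY/dX = -19/X²
At X = 13: dY/dX = -19/169, Y = 19/13

Elasticity = (-19/169) · (13 / (19/13)) = -1

Interpretation: for a small percentage change in X, the percentage change in Y is approximately -1.00 times as large.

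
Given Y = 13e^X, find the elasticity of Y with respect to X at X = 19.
Elasticity = 19

Elasticity = (dY/dX) · (X/Y)

dY/dX = 13·e^X
At X = 19: dY/dX = 13·e^19, Y = 13·e^19

Elasticity = (13·e^19) · (19 / (13·e^19)) = 19

Interpretation: for a small percentage change in X, the percentage change in Y is approximately 19.00 times as large.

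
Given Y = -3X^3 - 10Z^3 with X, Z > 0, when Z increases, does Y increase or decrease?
Y decreases

Taking the partial derivative:
∂Y/∂Z = -30Z^2

∂Y/∂Z = -30Z^2 < 0 (assuming positive values)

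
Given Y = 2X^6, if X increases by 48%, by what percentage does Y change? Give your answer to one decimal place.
950.9%

For Y = 2X^6:
If X → X(1 + 0.48)
Then Y → Y · (1 + 0.48)^6
     ≈ Y · 10.5092

Percentage change = ((1 + 0.48)^6 − 1) × 100% ≈ 950.9%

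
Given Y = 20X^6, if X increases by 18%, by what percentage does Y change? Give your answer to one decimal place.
170.0%

For Y = 20X^6:
If X → X(1 + 0.18)
Then Y → Y · (1 + 0.18)^6
     ≈ Y · 2.6996

Percentage change = ((1 + 0.18)^6 − 1) × 100% ≈ 170.0%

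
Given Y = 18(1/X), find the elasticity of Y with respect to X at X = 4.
Elasticity = -1

Elasticity = (dY/dX) · (X/Y)

dY/dX = -18/X²
At X = 4: dY/dX = -9/8, Y = 9/2

Elasticity = (-9/8) · (4 / (9/2)) = -1

Interpretation: for a small percentage change in X, the percentage change in Y is approximately -1.00 times as large.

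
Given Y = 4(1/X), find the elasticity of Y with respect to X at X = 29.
Elasticity = -1

Elasticity = (dY/dX) · (X/Y)

dY/dX = -4/X²
At X = 29: dY/dX = -4/841, Y = 4/29

Elasticity = (-4/841) · (29 / (4/29)) = -1

Interpretation: for a small percentage change in X, the percentage change in Y is approximately -1.00 times as large.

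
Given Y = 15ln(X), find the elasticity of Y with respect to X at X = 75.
Elasticity = 1/ln(75) ≈ 0.2316

Elasticity = (dY/dX) · (X/Y)

dY/dX = 15/X
At X = 75: dY/dX = 1/5, Y = 15·ln(75)

Elasticity = (1/5) · (75 / (15·ln(75))) = 1/ln(75) ≈ 0.2316

Interpretation: for a small percentage change in X, the percentage change in Y is approximately 0.23 times as large.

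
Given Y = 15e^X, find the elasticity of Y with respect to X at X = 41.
Elasticity = 41

Elasticity = (dY/dX) · (X/Y)

dY/dX = 15·e^X
At X = 41: dY/dX = 15·e^41, Y = 15·e^41

Elasticity = (15·e^41) · (41 / (15·e^41)) = 41

Interpretation: for a small percentage change in X, the percentage change in Y is approximately 41.00 times as large.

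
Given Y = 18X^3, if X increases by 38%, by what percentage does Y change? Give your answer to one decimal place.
162.8%

For Y = 18X^3:
If X → X(1 + 0.38)
Then Y → Y · (1 + 0.38)^3
     ≈ Y · 2.6281

Percentage change = ((1 + 0.38)^3 − 1) × 100% ≈ 162.8%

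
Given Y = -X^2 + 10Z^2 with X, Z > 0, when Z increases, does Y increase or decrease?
Y increases

Taking the partial derivative:
∂Y/∂Z = 20Z

∂Y/∂Z = 20Z > 0 (assuming positive values)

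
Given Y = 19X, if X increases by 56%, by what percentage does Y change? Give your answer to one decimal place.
56.0%

For Y = 19X:
If X → X(1 + 0.56)
Then Y → Y · (1 + 0.56)^1
     = Y · 1.5600

Percentage change = ((1 + 0.56)^1 − 1) × 100% = 56.0%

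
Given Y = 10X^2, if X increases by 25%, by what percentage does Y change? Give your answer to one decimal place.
56.3%

For Y = 10X^2:
If X → X(1 + 0.25)
Then Y → Y · (1 + 0.25)^2
     = Y · 1.5625

Percentage change = ((1 + 0.25)^2 − 1) × 100% ≈ 56.3%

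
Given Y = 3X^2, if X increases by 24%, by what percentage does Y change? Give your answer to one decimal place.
53.8%

For Y = 3X^2:
If X → X(1 + 0.24)
Then Y → Y · (1 + 0.24)^2
     = Y · 1.5376

Percentage change = ((1 + 0.24)^2 − 1) × 100% ≈ 53.8%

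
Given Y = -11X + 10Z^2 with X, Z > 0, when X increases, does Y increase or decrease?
Y decreases

Taking the partial derivative:
∂Y/∂X = -11

∂Y/∂X = -11 < 0 (assuming positive values)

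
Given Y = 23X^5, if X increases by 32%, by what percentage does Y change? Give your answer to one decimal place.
300.7%

For Y = 23X^5:
If X → X(1 + 0.32)
Then Y → Y · (1 + 0.32)^5
     ≈ Y · 4.0075

Percentage change = ((1 + 0.32)^5 − 1) × 100% ≈ 300.7%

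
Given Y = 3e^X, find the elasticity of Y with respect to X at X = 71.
Elasticity = 71

Elasticity = (dY/dX) · (X/Y)

dY/dX = 3·e^X
At X = 71: dY/dX = 3·e^71, Y = 3·e^71

Elasticity = (3·e^71) · (71 / (3·e^71)) = 71

Interpretation: for a small percentage change in X, the percentage change in Y is approximately 71.00 times as large.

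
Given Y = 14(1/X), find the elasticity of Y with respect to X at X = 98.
Elasticity = -1

Elasticity = (dY/dX) · (X/Y)

dY/dX = -14/X²
At X = 98: dY/dX = -1/686, Y = 1/7

Elasticity = (-1/686) · (98 / (1/7)) = -1

Interpretation: for a small percentage change in X, the percentage change in Y is approximately -1.00 times as large.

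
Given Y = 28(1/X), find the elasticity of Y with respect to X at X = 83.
Elasticity = -1

Elasticity = (dY/dX) · (X/Y)

dY/dX = -28/X²
At X = 83: dY/dX = -28/6889, Y = 28/83

Elasticity = (-28/6889) · (83 / (28/83)) = -1

Interpretation: for a small percentage change in X, the percentage change in Y is approximately -1.00 times as large.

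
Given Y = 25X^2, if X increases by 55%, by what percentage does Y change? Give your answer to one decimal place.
140.3%

For Y = 25X^2:
If X → X(1 + 0.55)
Then Y → Y · (1 + 0.55)^2
     = Y · 2.4025

Percentage change = ((1 + 0.55)^2 − 1) × 100% ≈ 140.3%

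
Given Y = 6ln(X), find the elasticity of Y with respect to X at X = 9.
Elasticity = 1/ln(9) ≈ 0.4551

Elasticity = (dY/dX) · (X/Y)

dY/dX = 6/X
At X = 9: dY/dX = 2/3, Y = 6·ln(9)

Elasticity = (2/3) · (9 / (6·ln(9))) = 1/ln(9) ≈ 0.4551

Interpretation: for a small percentage change in X, the percentage change in Y is approximately 0.46 times as large.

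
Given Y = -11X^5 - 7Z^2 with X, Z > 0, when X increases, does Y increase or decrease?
Y decreases

Taking the partial derivative:
∂Y/∂X = -55X^4

∂Y/∂X = -55X^4 < 0 (assuming positive values)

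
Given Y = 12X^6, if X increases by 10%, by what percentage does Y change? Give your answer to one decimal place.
77.2%

For Y = 12X^6:
If X → X(1 + 0.1)
Then Y → Y · (1 + 0.1)^6
     ≈ Y · 1.7716

Percentage change = ((1 + 0.1)^6 − 1) × 100% ≈ 77.2%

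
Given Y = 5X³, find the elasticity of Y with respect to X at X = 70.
Elasticity = 3

Elasticity = (dY/dX) · (X/Y)

dY/dX = 15·X²
At X = 70: dY/dX = 73500, Y = 1715000

Elasticity = 73500 · (70 / 1715000) = 3

Interpretation: for a small percentage change in X, the percentage change in Y is approximately 3.00 times as large.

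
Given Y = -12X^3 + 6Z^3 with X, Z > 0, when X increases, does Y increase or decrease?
Y decreases

Taking the partial derivative:
∂Y/∂X = -36X^2

∂Y/∂X = -36X^2 < 0 (assuming positive values)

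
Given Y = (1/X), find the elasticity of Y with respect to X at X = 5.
Elasticity = -1

Elasticity = (dY/dX) · (X/Y)

dY/dX = -1/X²
At X = 5: dY/dX = -1/25, Y = 1/5

Elasticity = (-1/25) · (5 / (1/5)) = -1

Interpretation: for a small percentage change in X, the percentage change in Y is approximately -1.00 times as large.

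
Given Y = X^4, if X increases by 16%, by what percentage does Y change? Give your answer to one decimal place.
81.1%

For Y = X^4:
If X → X(1 + 0.16)
Then Y → Y · (1 + 0.16)^4
     ≈ Y · 1.8106

Percentage change = ((1 + 0.16)^4 − 1) × 100% ≈ 81.1%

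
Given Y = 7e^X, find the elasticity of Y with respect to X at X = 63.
Elasticity = 63

Elasticity = (dY/dX) · (X/Y)

dY/dX = 7·e^X
At X = 63: dY/dX = 7·e^63, Y = 7·e^63

Elasticity = (7·e^63) · (63 / (7·e^63)) = 63

Interpretation: for a small percentage change in X, the percentage change in Y is approximately 63.00 times as large.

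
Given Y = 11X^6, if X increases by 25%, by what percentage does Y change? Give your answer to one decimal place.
281.5%

For Y = 11X^6:
If X → X(1 + 0.25)
Then Y → Y · (1 + 0.25)^6
     ≈ Y · 3.8147

Percentage change = ((1 + 0.25)^6 − 1) × 100% ≈ 281.5%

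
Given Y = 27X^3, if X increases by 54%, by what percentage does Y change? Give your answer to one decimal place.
265.2%

For Y = 27X^3:
If X → X(1 + 0.54)
Then Y → Y · (1 + 0.54)^3
     ≈ Y · 3.6523

Percentage change = ((1 + 0.54)^3 − 1) × 100% ≈ 265.2%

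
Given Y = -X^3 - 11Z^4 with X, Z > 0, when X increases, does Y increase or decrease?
Y decreases

Taking the partial derivative:
∂Y/∂X = -3X^2

∂Y/∂X = -3X^2 < 0 (assuming positive values)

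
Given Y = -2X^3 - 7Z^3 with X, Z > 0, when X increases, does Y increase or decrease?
Y decreases

Taking the partial derivative:
∂Y/∂X = -6X^2

∂Y/∂X = -6X^2 < 0 (assuming positive values)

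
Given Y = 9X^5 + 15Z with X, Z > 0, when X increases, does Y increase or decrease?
Y increases

Taking the partial derivative:
∂Y/∂X = 45X^4

∂Y/∂X = 45X^4 > 0 (assuming positive values)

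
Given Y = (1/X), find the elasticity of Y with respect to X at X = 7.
Elasticity = -1

Elasticity = (dY/dX) · (X/Y)

dY/dX = -1/X²
At X = 7: dY/dX = -1/49, Y = 1/7

Elasticity = (-1/49) · (7 / (1/7)) = -1

Interpretation: for a small percentage change in X, the percentage change in Y is approximately -1.00 times as large.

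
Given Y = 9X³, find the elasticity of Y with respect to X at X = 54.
Elasticity = 3

Elasticity = (dY/dX) · (X/Y)

dY/dX = 27·X²
At X = 54: dY/dX = 78732, Y = 1417176

Elasticity = 78732 · (54 / 1417176) = 3

Interpretation: for a small percentage change in X, the percentage change in Y is approximately 3.00 times as large.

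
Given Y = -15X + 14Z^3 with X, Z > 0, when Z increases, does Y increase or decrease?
Y increases

Taking the partial derivative:
∂Y/∂Z = 42Z^2

∂Y/∂Z = 42Z^2 > 0 (assuming positive values)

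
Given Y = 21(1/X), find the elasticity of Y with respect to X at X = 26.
Elasticity = -1

Elasticity = (dY/dX) · (X/Y)

dY/dX = -21/X²
At X = 26: dY/dX = -21/676, Y = 21/26

Elasticity = (-21/676) · (26 / (21/26)) = -1

Interpretation: for a small percentage change in X, the percentage change in Y is approximately -1.00 times as large.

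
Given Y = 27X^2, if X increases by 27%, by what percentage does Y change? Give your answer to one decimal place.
61.3%

For Y = 27X^2:
If X → X(1 + 0.27)
Then Y → Y · (1 + 0.27)^2
     = Y · 1.6129

Percentage change = ((1 + 0.27)^2 − 1) × 100% ≈ 61.3%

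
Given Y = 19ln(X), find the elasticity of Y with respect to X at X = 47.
Elasticity = 1/ln(47) ≈ 0.2597

Elasticity = (dY/dX) · (X/Y)

dY/dX = 19/X
At X = 47: dY/dX = 19/47, Y = 19·ln(47)

Elasticity = (19/47) · (47 / (19·ln(47))) = 1/ln(47) ≈ 0.2597

Interpretation: for a small percentage change in X, the percentage change in Y is approximately 0.26 times as large.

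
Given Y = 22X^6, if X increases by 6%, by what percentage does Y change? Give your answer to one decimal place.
41.9%

For Y = 22X^6:
If X → X(1 + 0.06)
Then Y → Y · (1 + 0.06)^6
     ≈ Y · 1.4185

Percentage change = ((1 + 0.06)^6 − 1) × 100% ≈ 41.9%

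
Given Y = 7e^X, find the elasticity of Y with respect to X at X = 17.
Elasticity = 17

Elasticity = (dY/dX) · (X/Y)

dY/dX = 7·e^X
At X = 17: dY/dX = 7·e^17, Y = 7·e^17

Elasticity = (7·e^17) · (17 / (7·e^17)) = 17

Interpretation: for a small percentage change in X, the percentage change in Y is approximately 17.00 times as large.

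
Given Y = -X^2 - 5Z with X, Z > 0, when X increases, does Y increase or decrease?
Y decreases

Taking the partial derivative:
∂Y/∂X = -2X

∂Y/∂X = -2X < 0 (assuming positive values)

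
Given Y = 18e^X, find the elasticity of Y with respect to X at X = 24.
Elasticity = 24

Elasticity = (dY/dX) · (X/Y)

dY/dX = 18·e^X
At X = 24: dY/dX = 18·e^24, Y = 18·e^24

Elasticity = (18·e^24) · (24 / (18·e^24)) = 24

Interpretation: for a small percentage change in X, the percentage change in Y is approximately 24.00 times as large.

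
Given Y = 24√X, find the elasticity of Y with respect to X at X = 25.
Elasticity = 1/2

Elasticity = (dY/dX) · (X/Y)

dY/dX = 12/√X
At X = 25: dY/dX = 12/5, Y = 120

Elasticity = (12/5) · (25 / 120) = 1/2

Interpretation: for a small percentage change in X, the percentage change in Y is approximately 0.50 times as large.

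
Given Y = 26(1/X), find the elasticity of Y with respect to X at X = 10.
Elasticity = -1

Elasticity = (dY/dX) · (X/Y)

dY/dX = -26/X²
At X = 10: dY/dX = -13/50, Y = 13/5

Elasticity = (-13/50) · (10 / (13/5)) = -1

Interpretation: for a small percentage change in X, the percentage change in Y is approximately -1.00 times as large.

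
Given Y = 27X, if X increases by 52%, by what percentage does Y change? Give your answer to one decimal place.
52.0%

For Y = 27X:
If X → X(1 + 0.52)
Then Y → Y · (1 + 0.52)^1
     = Y · 1.5200

Percentage change = ((1 + 0.52)^1 − 1) × 100% = 52.0%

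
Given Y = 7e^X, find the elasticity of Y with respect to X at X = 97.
Elasticity = 97

Elasticity = (dY/dX) · (X/Y)

dY/dX = 7·e^X
At X = 97: dY/dX = 7·e^97, Y = 7·e^97

Elasticity = (7·e^97) · (97 / (7·e^97)) = 97

Interpretation: for a small percentage change in X, the percentage change in Y is approximately 97.00 times as large.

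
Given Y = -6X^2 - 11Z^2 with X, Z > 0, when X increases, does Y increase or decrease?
Y decreases

Taking the partial derivative:
∂Y/∂X = -12X

∂Y/∂X = -12X < 0 (assuming positive values)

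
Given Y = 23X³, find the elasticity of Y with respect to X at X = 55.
Elasticity = 3

Elasticity = (dY/dX) · (X/Y)

dY/dX = 69·X²
At X = 55: dY/dX = 208725, Y = 3826625

Elasticity = 208725 · (55 / 3826625) = 3

Interpretation: for a small percentage change in X, the percentage change in Y is approximately 3.00 times as large.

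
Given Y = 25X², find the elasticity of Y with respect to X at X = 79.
Elasticity = 2

Elasticity = (dY/dX) · (X/Y)

dY/dX = 50·X
At X = 79: dY/dX = 3950, Y = 156025

Elasticity = 3950 · (79 / 156025) = 2

Interpretation: for a small percentage change in X, the percentage change in Y is approximately 2.00 times as large.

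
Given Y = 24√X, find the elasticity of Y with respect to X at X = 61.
Elasticity = 1/2

Elasticity = (dY/dX) · (X/Y)

dY/dX = 12/√X
At X = 61: dY/dX = 12·√61/61, Y = 24·√61

Elasticity = (12·√61/61) · (61 / (24·√61)) = 1/2

Interpretation: for a small percentage change in X, the percentage change in Y is approximately 0.50 times as large.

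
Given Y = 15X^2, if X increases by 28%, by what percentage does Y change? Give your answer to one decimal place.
63.8%

For Y = 15X^2:
If X → X(1 + 0.28)
Then Y → Y · (1 + 0.28)^2
     = Y · 1.6384

Percentage change = ((1 + 0.28)^2 − 1) × 100% ≈ 63.8%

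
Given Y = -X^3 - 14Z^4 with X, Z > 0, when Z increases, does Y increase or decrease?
Y decreases

Taking the partial derivative:
∂Y/∂Z = -56Z^3

∂Y/∂Z = -56Z^3 < 0 (assuming positive values)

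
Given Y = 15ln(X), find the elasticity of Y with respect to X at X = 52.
Elasticity = 1/ln(52) ≈ 0.2531

Elasticity = (dY/dX) · (X/Y)

dY/dX = 15/X
At X = 52: dY/dX = 15/52, Y = 15·ln(52)

Elasticity = (15/52) · (52 / (15·ln(52))) = 1/ln(52) ≈ 0.2531

Interpretation: for a small percentage change in X, the percentage change in Y is approximately 0.25 times as large.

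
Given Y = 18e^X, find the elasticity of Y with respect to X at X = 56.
Elasticity = 56

Elasticity = (dY/dX) · (X/Y)

dY/dX = 18·e^X
At X = 56: dY/dX = 18·e^56, Y = 18·e^56

Elasticity = (18·e^56) · (56 / (18·e^56)) = 56

Interpretation: for a small percentage change in X, the percentage change in Y is approximately 56.00 times as large.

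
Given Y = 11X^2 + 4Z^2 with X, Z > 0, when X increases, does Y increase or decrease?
Y increases

Taking the partial derivative:
∂Y/∂X = 22X

∂Y/∂X = 22X > 0 (assuming positive values)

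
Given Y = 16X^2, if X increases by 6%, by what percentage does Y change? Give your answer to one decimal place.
12.4%

For Y = 16X^2:
If X → X(1 + 0.06)
Then Y → Y · (1 + 0.06)^2
     = Y · 1.1236

Percentage change = ((1 + 0.06)^2 − 1) × 100% ≈ 12.4%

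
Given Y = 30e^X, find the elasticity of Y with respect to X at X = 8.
Elasticity = 8

Elasticity = (dY/dX) · (X/Y)

dY/dX = 30·e^X
At X = 8: dY/dX = 30·e^8, Y = 30·e^8

Elasticity = (30·e^8) · (8 / (30·e^8)) = 8

Interpretation: for a small percentage change in X, the percentage change in Y is approximately 8.00 times as large.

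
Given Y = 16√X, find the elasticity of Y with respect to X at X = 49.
Elasticity = 1/2

Elasticity = (dY/dX) · (X/Y)

dY/dX = 8/√X
At X = 49: dY/dX = 8/7, Y = 112

Elasticity = (8/7) · (49 / 112) = 1/2

Interpretation: for a small percentage change in X, the percentage change in Y is approximately 0.50 times as large.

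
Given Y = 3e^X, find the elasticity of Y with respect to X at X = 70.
Elasticity = 70

Elasticity = (dY/dX) · (X/Y)

dY/dX = 3·e^X
At X = 70: dY/dX = 3·e^70, Y = 3·e^70

Elasticity = (3·e^70) · (70 / (3·e^70)) = 70

Interpretation: for a small percentage change in X, the percentage change in Y is approximately 70.00 times as large.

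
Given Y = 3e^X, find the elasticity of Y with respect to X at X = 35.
Elasticity = 35

Elasticity = (dY/dX) · (X/Y)

dY/dX = 3·e^X
At X = 35: dY/dX = 3·e^35, Y = 3·e^35

Elasticity = (3·e^35) · (35 / (3·e^35)) = 35

Interpretation: for a small percentage change in X, the percentage change in Y is approximately 35.00 times as large.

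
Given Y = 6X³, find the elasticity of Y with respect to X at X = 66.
Elasticity = 3

Elasticity = (dY/dX) · (X/Y)

dY/dX = 18·X²
At X = 66: dY/dX = 78408, Y = 1724976

Elasticity = 78408 · (66 / 1724976) = 3

Interpretation: for a small percentage change in X, the percentage change in Y is approximately 3.00 times as large.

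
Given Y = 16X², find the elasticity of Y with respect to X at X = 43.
Elasticity = 2

Elasticity = (dY/dX) · (X/Y)

dY/dX = 32·X
At X = 43: dY/dX = 1376, Y = 29584

Elasticity = 1376 · (43 / 29584) = 2

Interpretation: for a small percentage change in X, the percentage change in Y is approximately 2.00 times as large.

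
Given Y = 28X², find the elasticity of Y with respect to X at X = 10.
Elasticity = 2

Elasticity = (dY/dX) · (X/Y)

dY/dX = 56·X
At X = 10: dY/dX = 560, Y = 2800

Elasticity = 560 · (10 / 2800) = 2

Interpretation: for a small percentage change in X, the percentage change in Y is approximately 2.00 times as large.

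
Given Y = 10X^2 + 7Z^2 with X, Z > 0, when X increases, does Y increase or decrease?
Y increases

Taking the partial derivative:
∂Y/∂X = 20X

∂Y/∂X = 20X > 0 (assuming positive values)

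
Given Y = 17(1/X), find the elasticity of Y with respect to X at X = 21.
Elasticity = -1

Elasticity = (dY/dX) · (X/Y)

dY/dX = -17/X²
At X = 21: dY/dX = -17/441, Y = 17/21

Elasticity = (-17/441) · (21 / (17/21)) = -1

Interpretation: for a small percentage change in X, the percentage change in Y is approximately -1.00 times as large.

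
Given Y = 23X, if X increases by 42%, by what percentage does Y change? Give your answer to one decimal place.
42.0%

For Y = 23X:
If X → X(1 + 0.42)
Then Y → Y · (1 + 0.42)^1
     = Y · 1.4200

Percentage change = ((1 + 0.42)^1 − 1) × 100% = 42.0%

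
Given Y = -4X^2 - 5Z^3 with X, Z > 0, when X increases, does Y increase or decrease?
Y decreases

Taking the partial derivative:
∂Y/∂X = -8X

∂Y/∂X = -8X < 0 (assuming positive values)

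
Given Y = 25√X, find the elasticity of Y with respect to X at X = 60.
Elasticity = 1/2

Elasticity = (dY/dX) · (X/Y)

dY/dX = 25/(2·√X)
At X = 60: dY/dX = 5·√15/12, Y = 50·√15

Elasticity = (5·√15/12) · (60 / (50·√15)) = 1/2

Interpretation: for a small percentage change in X, the percentage change in Y is approximately 0.50 times as large.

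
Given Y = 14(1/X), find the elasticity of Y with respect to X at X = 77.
Elasticity = -1

Elasticity = (dY/dX) · (X/Y)

dY/dX = -14/X²
At X = 77: dY/dX = -2/847, Y = 2/11

Elasticity = (-2/847) · (77 / (2/11)) = -1

Interpretation: for a small percentage change in X, the percentage change in Y is approximately -1.00 times as large.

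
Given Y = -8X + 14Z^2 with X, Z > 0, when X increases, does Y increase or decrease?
Y decreases

Taking the partial derivative:
∂Y/∂X = -8

∂Y/∂X = -8 < 0 (assuming positive values)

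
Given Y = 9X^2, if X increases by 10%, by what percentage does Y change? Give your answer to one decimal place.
21.0%

For Y = 9X^2:
If X → X(1 + 0.1)
Then Y → Y · (1 + 0.1)^2
     = Y · 1.2100

Percentage change = ((1 + 0.1)^2 − 1) × 100% = 21.0%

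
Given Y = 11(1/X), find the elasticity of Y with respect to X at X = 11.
Elasticity = -1

Elasticity = (dY/dX) · (X/Y)

dY/dX = -11/X²
At X = 11: dY/dX = -1/11, Y = 1

Elasticity = (-1/11) · (11 / 1) = -1

Interpretation: for a small percentage change in X, the percentage change in Y is approximately -1.00 times as large.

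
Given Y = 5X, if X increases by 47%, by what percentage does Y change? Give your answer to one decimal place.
47.0%

For Y = 5X:
If X → X(1 + 0.47)
Then Y → Y · (1 + 0.47)^1
     = Y · 1.4700

Percentage change = ((1 + 0.47)^1 − 1) × 100% = 47.0%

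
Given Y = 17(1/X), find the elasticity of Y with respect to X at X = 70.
Elasticity = -1

Elasticity = (dY/dX) · (X/Y)

dY/dX = -17/X²
At X = 70: dY/dX = -17/4900, Y = 17/70

Elasticity = (-17/4900) · (70 / (17/70)) = -1

Interpretation: for a small percentage change in X, the percentage change in Y is approximately -1.00 times as large.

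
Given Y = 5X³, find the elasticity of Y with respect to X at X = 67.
Elasticity = 3

Elasticity = (dY/dX) · (X/Y)

dY/dX = 15·X²
At X = 67: dY/dX = 67335, Y = 1503815

Elasticity = 67335 · (67 / 1503815) = 3

Interpretation: for a small percentage change in X, the percentage change in Y is approximately 3.00 times as large.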